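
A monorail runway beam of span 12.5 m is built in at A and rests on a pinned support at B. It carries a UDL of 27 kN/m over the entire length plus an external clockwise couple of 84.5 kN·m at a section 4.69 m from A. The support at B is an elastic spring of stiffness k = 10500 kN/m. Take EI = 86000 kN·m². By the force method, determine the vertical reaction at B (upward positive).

R_B = 131.1 kN

Take the reaction at B as the redundant and release it; the primary structure is a cantilever fixed at A.
Free-end deflection of the primary structure under the applied loading (downward +):
  UDL 27: wL⁴/(8EI) = 82397/EI
  clockwise couple 84.5 at a = 4.69: M₀a(2L − a)/(2EI) = 4024/EI
  δ_0 = 86422/EI
Flexibility coefficient — unit upward force at B: δ_{BB} = L³/(3EI) = 651/EI.
With EI = 86000 kN·m²: δ_0 = 1.0049 m and δ_{BB} = 0.00757 m/kN.
Compatibility — the spring shortens by R_B/k under the reaction it provides: δ_0 − R_B·δ_{BB} = R_B/k. With 1/k = 0.000095 m/kN, R_B = δ_0 / (δ_{BB} + 1/k) = 1.0049 / (0.00757 + 0.000095) = 131.1 kN.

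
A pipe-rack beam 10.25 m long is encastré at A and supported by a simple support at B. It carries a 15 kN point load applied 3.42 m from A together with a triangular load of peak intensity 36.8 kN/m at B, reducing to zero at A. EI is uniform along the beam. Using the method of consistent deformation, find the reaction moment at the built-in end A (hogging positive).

Choose R_B as the redundant. The primary structure is the cantilever fixed at A.
Free-end deflection of the primary structure under the applied loading (downward +):
  point load 15 at a = 3.42: Pa²(3L − a)/(6EI) = 799.2/EI
  triangular load, peak 36.8 at the free end: 11w₀L⁴/(120EI) = 37235/EI
  δ_0 = 38034/EI
Flexibility coefficient — unit upward force at B: δ_{BB} = L³/(3EI) = 359/EI.
Compatibility at B: δ_0 − R_B·δ_{BB} = 0, so R_B = 38034/359 = 106 kN.
Moment equilibrium about A: M_A = Σ(load moments about A) − R_B·L = 1340 − 106×10.25 = 254 kN·m.

M_A = 254 kN·m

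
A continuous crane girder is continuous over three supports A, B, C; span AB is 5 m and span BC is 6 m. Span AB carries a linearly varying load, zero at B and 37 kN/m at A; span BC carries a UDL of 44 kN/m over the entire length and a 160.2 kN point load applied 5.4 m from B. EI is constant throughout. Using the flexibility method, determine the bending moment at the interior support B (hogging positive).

M_B = 158.5 kN·m

Insert a hinge at B; M_B is the redundant, and each span becomes simply supported.
End slopes at the hinge B, treating each span as simply supported:
  span AB: triangular load, peak 37: 7w₀L³/(360EI) = 89.93/EI
  span BC: UDL 44: wL³/(24EI) = 396/EI
  span BC: point load 160.2 at a = 5.4: Pab(L + b)/(6LEI) = 95.16/EI
  relative rotation θ_0 = (89.93 + 491.2)/EI = 581.1/EI
A unit hogging moment at B produces rotation L₁/(3EI) + L₂/(3EI) = 3.667/EI.
Compatibility: M_B·(L₁+L₂)/(3EI) = θ_0, giving M_B = 158.5 kN·m (hogging).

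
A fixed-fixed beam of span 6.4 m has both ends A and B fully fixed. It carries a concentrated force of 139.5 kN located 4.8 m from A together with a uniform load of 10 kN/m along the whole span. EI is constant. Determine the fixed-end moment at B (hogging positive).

Take the two fixed-end moments M_A, M_B as redundants; the released structure is the simple span AB.
End rotations of the released simple span under the applied load (×1/EI):
  at A: point load 139.5 at a = 4.8: Pab(L + b)/(6LEI) = 223.2/EI
  at B: point load 139.5 at a = 4.8: Pab(L + a)/(6LEI) = 312.5/EI
  at A: UDL 10: wL³/(24EI) = 109.2/EI
  at B: UDL 10: wL³/(24EI) = 109.2/EI
  θ_A0 = 332.4/EI,  θ_B0 = 421.7/EI
Flexibility coefficients: a unit moment at one end gives L/(3EI) there and L/(6EI) at the far end, so f₁₁ = f₂₂ = 2.133/EI and f₁₂ = f₂₁ = 1.067/EI.
Compatibility — zero rotation at each built-in end:
  2.133 M_A + 1.067 M_B = 332.4
  1.067 M_A + 2.133 M_B = 421.7
Solving the pair gives M_A = 75.98 kN·m and M_B = 159.7 kN·m (hogging).

M_B = 159.7 kN·m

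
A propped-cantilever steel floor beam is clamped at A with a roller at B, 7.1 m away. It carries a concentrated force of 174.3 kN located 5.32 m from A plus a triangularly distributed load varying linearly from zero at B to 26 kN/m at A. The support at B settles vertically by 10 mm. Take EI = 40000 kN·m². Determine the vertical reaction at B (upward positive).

R_B = 125.2 kN

Release the roller at B. Primary structure: cantilever fixed at A.
Primary-structure tip deflection at B by superposition:
  point load 174.3 at a = 5.32: Pa²(3L − a)/(6EI) = 13139/EI
  triangular load, peak 26 at the fixed end: w₀L⁴/(30EI) = 2202/EI
  δ_0 = 15341/EI
Flexibility coefficient — unit upward force at B: δ_{BB} = L³/(3EI) = 119.3/EI.
With EI = 40000 kN·m²: δ_0 = 0.38352 m and δ_{BB} = 0.002983 m/kN.
Compatibility — the beam at B must follow the support down by 0.01 m: δ_0 − R_B·δ_{BB} = 0.01, so R_B = (0.38352 − 0.01)/0.002983 = 125.2 kN.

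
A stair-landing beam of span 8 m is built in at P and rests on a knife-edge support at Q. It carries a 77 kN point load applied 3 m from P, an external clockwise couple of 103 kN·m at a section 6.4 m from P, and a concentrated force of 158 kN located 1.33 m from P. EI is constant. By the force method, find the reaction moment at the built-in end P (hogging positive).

Release the roller at Q. Primary structure: cantilever fixed at P.
Downward deflection at the released point Q due to the loads:
  point load 77 at a = 3: Pa²(3L − a)/(6EI) = 2426/EI
  clockwise couple 103 at a = 6.4: M₀a(2L − a)/(2EI) = 3164/EI
  point load 158 at a = 1.33: Pa²(3L − a)/(6EI) = 1056/EI
  δ_0 = 6646/EI
Flexibility coefficient — unit upward force at Q: δ_{QQ} = L³/(3EI) = 170.7/EI.
Compatibility at Q: δ_0 − R_Q·δ_{QQ} = 0, so R_Q = 6646/170.7 = 38.94 kN.
Moment equilibrium about P: M_P = Σ(load moments about P) − R_Q·L = 544.1 − 38.94×8 = 232.6 kN·m.

M_P = 232.6 kN·m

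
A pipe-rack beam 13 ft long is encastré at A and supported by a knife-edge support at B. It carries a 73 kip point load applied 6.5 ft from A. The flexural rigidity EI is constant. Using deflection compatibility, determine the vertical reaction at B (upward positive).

R_B = 22.81 kip

Remove the prop at B; the released (primary) structure is a cantilever built in at A.
Primary-structure tip deflection at B by superposition:
  point load 73 at a = 6.5: Pa²(3L − a)/(6EI) = 16706/EI
Tip deflection under a unit load at B: L³/(3EI) = 732.3/EI.
The prop prevents deflection at B: R_B = δ_0/δ_{BB} = 16706/732.3 = 22.81 kip.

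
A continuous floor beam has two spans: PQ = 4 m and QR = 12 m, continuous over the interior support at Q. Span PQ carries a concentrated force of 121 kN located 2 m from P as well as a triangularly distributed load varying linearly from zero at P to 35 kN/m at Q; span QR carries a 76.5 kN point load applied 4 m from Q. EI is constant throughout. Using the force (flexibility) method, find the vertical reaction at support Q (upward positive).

Take M_Q as the redundant. Released structure: two simple spans PQ and QR with a hinge at Q.
End slopes at the hinge Q, treating each span as simply supported:
  span PQ: point load 121 at a = 2: Pab(L + a)/(6LEI) = 121/EI
  span PQ: triangular load, peak 35: w₀L³/(45EI) = 49.78/EI
  span QR: point load 76.5 at a = 4: Pab(L + b)/(6LEI) = 680/EI
  relative rotation θ_0 = (170.8 + 680)/EI = 850.8/EI
A unit hogging moment at Q produces rotation L₁/(3EI) + L₂/(3EI) = 5.333/EI.
Slope continuity at Q: θ_0 = M_Q·5.333/EI, so M_Q = 850.8/5.333 = 159.5 kN·m (hogging).
Span PQ, ΣM about P with M_Q applied at Q: R_Q^{PQ}·4 = 428.7 + 159.5, so R_Q^{PQ} = 147 kN and R_P = 191 − 147 = 43.95 kN.
Span QR, ΣM about R: R_Q^{QR}·12 = 612 + 159.5, so R_Q^{QR} = 64.29 kN and R_R = 76.5 − 64.29 = 12.21 kN.
R_Q = 147 + 64.29 = 211.3 kN.

R_Q = 211.3 kN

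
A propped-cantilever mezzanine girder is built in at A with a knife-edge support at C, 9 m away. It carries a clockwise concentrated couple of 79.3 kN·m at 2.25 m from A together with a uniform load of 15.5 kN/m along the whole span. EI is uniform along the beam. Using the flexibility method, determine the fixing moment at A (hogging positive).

M_A = 184.2 kN·m

Remove the prop at C; the released (primary) structure is a cantilever built in at A.
Downward deflection at the released point C due to the loads:
  clockwise couple 79.3 at a = 2.25: M₀a(2L − a)/(2EI) = 1405/EI
  UDL 15.5: wL⁴/(8EI) = 12712/EI
  δ_0 = 14117/EI
Tip deflection under a unit load at C: L³/(3EI) = 243/EI.
The prop prevents deflection at C: R_C = δ_0/δ_{CC} = 14117/243 = 58.09 kN.
Moment equilibrium about A: M_A = Σ(load moments about A) − R_C·L = 707 − 58.09×9 = 184.2 kN·m.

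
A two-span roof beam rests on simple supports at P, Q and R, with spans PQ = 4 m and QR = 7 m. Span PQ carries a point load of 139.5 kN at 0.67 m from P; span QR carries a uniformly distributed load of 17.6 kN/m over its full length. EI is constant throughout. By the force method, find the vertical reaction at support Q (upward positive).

Take M_Q as the redundant. Released structure: two simple spans PQ and QR with a hinge at Q.
Discontinuity in slope at Q on the released structure — sum the simple-span end rotations:
  span PQ: point load 139.5 at a = 0.67: Pab(L + a)/(6LEI) = 60.56/EI
  span QR: UDL 17.6: wL³/(24EI) = 251.5/EI
  relative rotation θ_0 = (60.56 + 251.5)/EI = 312.1/EI
A unit hogging moment at Q produces rotation L₁/(3EI) + L₂/(3EI) = 3.667/EI.
Slope continuity at Q: θ_0 = M_Q·3.667/EI, so M_Q = 312.1/3.667 = 85.12 kN·m (hogging).
Span PQ, ΣM about P with M_Q applied at Q: R_Q^{PQ}·4 = 93.47 + 85.12, so R_Q^{PQ} = 44.65 kN and R_P = 139.5 − 44.65 = 94.85 kN.
Span QR, ΣM about R: R_Q^{QR}·7 = 431.2 + 85.12, so R_Q^{QR} = 73.76 kN and R_R = 123.2 − 73.76 = 49.44 kN.
R_Q = 44.65 + 73.76 = 118.4 kN.

R_Q = 118.4 kN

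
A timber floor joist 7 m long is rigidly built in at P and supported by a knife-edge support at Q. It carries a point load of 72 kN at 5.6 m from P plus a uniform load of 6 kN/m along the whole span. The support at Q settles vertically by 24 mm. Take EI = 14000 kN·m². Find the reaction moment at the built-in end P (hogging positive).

Release the roller at Q. Primary structure: cantilever fixed at P.
Primary-structure tip deflection at Q by superposition:
  point load 72 at a = 5.6: Pa²(3L − a)/(6EI) = 5795/EI
  UDL 6: wL⁴/(8EI) = 1801/EI
  δ_0 = 7596/EI
Tip deflection under a unit load at Q: L³/(3EI) = 114.3/EI.
With EI = 14000 kN·m²: δ_0 = 0.54258 m and δ_{QQ} = 0.008167 m/kN.
Compatibility — the beam at Q must follow the support down by 0.024 m: δ_0 − R_Q·δ_{QQ} = 0.024, so R_Q = (0.54258 − 0.024)/0.008167 = 63.5 kN.
Moment equilibrium about P: M_P = Σ(load moments about P) − R_Q·L = 550.2 − 63.5×7 = 105.7 kN·m.

M_P = 105.7 kN·m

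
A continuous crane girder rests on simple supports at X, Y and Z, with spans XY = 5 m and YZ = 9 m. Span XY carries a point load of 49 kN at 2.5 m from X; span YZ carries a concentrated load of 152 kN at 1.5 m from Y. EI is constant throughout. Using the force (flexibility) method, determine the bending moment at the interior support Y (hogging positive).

Take M_Y as the redundant. Released structure: two simple spans XY and YZ with a hinge at Y.
End slopes at the hinge Y, treating each span as simply supported:
  span XY: point load 49 at a = 2.5: Pab(L + a)/(6LEI) = 76.56/EI
  span YZ: point load 152 at a = 1.5: Pab(L + b)/(6LEI) = 522.5/EI
  relative rotation θ_0 = (76.56 + 522.5)/EI = 599.1/EI
A unit hogging moment at Y produces rotation L₁/(3EI) + L₂/(3EI) = 4.667/EI.
Compatibility: M_Y·(L₁+L₂)/(3EI) = θ_0, giving M_Y = 128.4 kN·m (hogging).

M_Y = 128.4 kN·m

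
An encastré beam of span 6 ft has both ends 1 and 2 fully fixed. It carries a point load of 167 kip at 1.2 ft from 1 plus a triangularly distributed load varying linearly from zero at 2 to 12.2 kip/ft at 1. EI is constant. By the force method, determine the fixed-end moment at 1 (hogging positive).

M_1 = 150.2 kip·ft

Release both end moments; the primary structure is a simply-supported span 12 with redundants M_1 and M_2.
End rotations of the released simple span under the applied load (×1/EI):
  at 1: point load 167 at a = 1.2: Pab(L + b)/(6LEI) = 288.6/EI
  at 2: point load 167 at a = 1.2: Pab(L + a)/(6LEI) = 192.4/EI
  at 1: triangular load, peak 12.2: w₀L³/(45EI) = 58.56/EI
  at 2: triangular load, peak 12.2: 7w₀L³/(360EI) = 51.24/EI
  θ_10 = 347.1/EI,  θ_20 = 243.6/EI
Flexibility coefficients: a unit moment at one end gives L/(3EI) there and L/(6EI) at the far end, so f₁₁ = f₂₂ = 2/EI and f₁₂ = f₂₁ = 1/EI.
Compatibility — zero rotation at each built-in end:
  2 M_1 + 1 M_2 = 347.1
  1 M_1 + 2 M_2 = 243.6
Solving the pair gives M_1 = 150.2 kip·ft and M_2 = 46.7 kip·ft (hogging).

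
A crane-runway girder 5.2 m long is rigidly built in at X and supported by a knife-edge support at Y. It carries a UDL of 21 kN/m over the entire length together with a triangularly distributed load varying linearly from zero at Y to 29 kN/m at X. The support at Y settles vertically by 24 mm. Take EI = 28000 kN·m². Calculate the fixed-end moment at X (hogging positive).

M_X = 197.8 kN·m

Choose R_Y as the redundant. The primary structure is the cantilever fixed at X.
Free-end deflection of the primary structure under the applied loading (downward +):
  UDL 21: wL⁴/(8EI) = 1919/EI
  triangular load, peak 29 at the fixed end: w₀L⁴/(30EI) = 706.8/EI
  δ_0 = 2626/EI
Flexibility coefficient — unit upward force at Y: δ_{YY} = L³/(3EI) = 46.87/EI.
With EI = 28000 kN·m²: δ_0 = 0.093789 m and δ_{YY} = 0.001674 m/kN.
Compatibility — the beam at Y must follow the support down by 0.024 m: δ_0 − R_Y·δ_{YY} = 0.024, so R_Y = (0.093789 − 0.024)/0.001674 = 41.69 kN.
Moment equilibrium about X: M_X = Σ(load moments about X) − R_Y·L = 414.6 − 41.69×5.2 = 197.8 kN·m.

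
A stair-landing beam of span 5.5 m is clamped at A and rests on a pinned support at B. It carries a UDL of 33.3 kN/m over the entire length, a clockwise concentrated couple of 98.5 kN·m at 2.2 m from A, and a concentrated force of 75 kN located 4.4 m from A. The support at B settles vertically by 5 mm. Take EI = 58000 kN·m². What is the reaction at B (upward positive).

R_B = 133.4 kN

Take the reaction at B as the redundant and release it; the primary structure is a cantilever fixed at A.
Downward deflection at the released point B due to the loads:
  UDL 33.3: wL⁴/(8EI) = 3809/EI
  clockwise couple 98.5 at a = 2.2: M₀a(2L − a)/(2EI) = 953.5/EI
  point load 75 at a = 4.4: Pa²(3L − a)/(6EI) = 2928/EI
  δ_0 = 7691/EI
Tip deflection under a unit load at B: L³/(3EI) = 55.46/EI.
With EI = 58000 kN·m²: δ_0 = 0.1326 m and δ_{BB} = 0.000956 m/kN.
Compatibility — the beam at B must follow the support down by 0.005 m: δ_0 − R_B·δ_{BB} = 0.005, so R_B = (0.1326 − 0.005)/0.000956 = 133.4 kN.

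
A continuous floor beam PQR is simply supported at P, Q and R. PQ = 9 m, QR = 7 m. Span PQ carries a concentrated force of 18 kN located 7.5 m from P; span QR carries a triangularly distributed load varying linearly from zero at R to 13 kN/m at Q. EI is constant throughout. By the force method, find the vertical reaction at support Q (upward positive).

R_Q = 53 kN

Take M_Q as the redundant. Released structure: two simple spans PQ and QR with a hinge at Q.
Rotations at Q on the released spans (each span's end-slope, ×1/EI):
  span PQ: point load 18 at a = 7.5: Pab(L + a)/(6LEI) = 61.88/EI
  span QR: triangular load, peak 13: w₀L³/(45EI) = 99.09/EI
  relative rotation θ_0 = (61.88 + 99.09)/EI = 161/EI
A unit hogging moment at Q produces rotation L₁/(3EI) + L₂/(3EI) = 5.333/EI.
Slope continuity at Q: θ_0 = M_Q·5.333/EI, so M_Q = 161/5.333 = 30.18 kN·m (hogging).
Span PQ, ΣM about P with M_Q applied at Q: R_Q^{PQ}·9 = 135 + 30.18, so R_Q^{PQ} = 18.35 kN and R_P = 18 − 18.35 = -0.3534 kN.
Span QR, ΣM about R: R_Q^{QR}·7 = 212.3 + 30.18, so R_Q^{QR} = 34.64 kN and R_R = 45.5 − 34.64 = 10.86 kN.
R_Q = 18.35 + 34.64 = 53 kN.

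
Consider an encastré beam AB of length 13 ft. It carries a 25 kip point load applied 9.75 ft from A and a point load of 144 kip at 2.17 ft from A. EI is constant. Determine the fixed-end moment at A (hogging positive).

M_A = 232.1 kip·ft

Release both end moments; the primary structure is a simply-supported span AB with redundants M_A and M_B.
On the primary (simply-supported) span, the end slopes from the loading are:
  at A: point load 25 at a = 9.75: Pab(L + b)/(6LEI) = 165/EI
  at B: point load 25 at a = 9.75: Pab(L + a)/(6LEI) = 231.1/EI
  at A: point load 144 at a = 2.17: Pab(L + b)/(6LEI) = 1034/EI
  at B: point load 144 at a = 2.17: Pab(L + a)/(6LEI) = 658.2/EI
  θ_A0 = 1199/EI,  θ_B0 = 889.2/EI
Flexibility coefficients: a unit moment at one end gives L/(3EI) there and L/(6EI) at the far end, so f₁₁ = f₂₂ = 4.333/EI and f₁₂ = f₂₁ = 2.167/EI.
Compatibility — zero rotation at each built-in end:
  4.333 M_A + 2.167 M_B = 1199
  2.167 M_A + 4.333 M_B = 889.2
Solving the pair gives M_A = 232.1 kip·ft and M_B = 89.16 kip·ft (hogging).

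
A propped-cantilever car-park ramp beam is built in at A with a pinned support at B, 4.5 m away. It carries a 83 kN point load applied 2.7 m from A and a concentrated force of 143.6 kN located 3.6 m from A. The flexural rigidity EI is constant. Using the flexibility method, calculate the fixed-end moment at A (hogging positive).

M_A = 124.8 kN·m

Release the roller at B. Primary structure: cantilever fixed at A.
Downward deflection at the released point B due to the loads:
  point load 83 at a = 2.7: Pa²(3L − a)/(6EI) = 1089/EI
  point load 143.6 at a = 3.6: Pa²(3L − a)/(6EI) = 3071/EI
  δ_0 = 4160/EI
Flexibility coefficient — unit upward force at B: δ_{BB} = L³/(3EI) = 30.38/EI.
Compatibility at B: δ_0 − R_B·δ_{BB} = 0, so R_B = 4160/30.38 = 137 kN.
Moment equilibrium about A: M_A = Σ(load moments about A) − R_B·L = 741.1 − 137×4.5 = 124.8 kN·m.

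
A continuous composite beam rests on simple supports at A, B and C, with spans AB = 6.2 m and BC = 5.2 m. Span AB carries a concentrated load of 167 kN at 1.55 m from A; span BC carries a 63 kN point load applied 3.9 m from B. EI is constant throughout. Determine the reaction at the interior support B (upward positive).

Insert a hinge at B; M_B is the redundant, and each span becomes simply supported.
Discontinuity in slope at B on the released structure — sum the simple-span end rotations:
  span AB: point load 167 at a = 1.55: Pab(L + a)/(6LEI) = 250.8/EI
  span BC: point load 63 at a = 3.9: Pab(L + b)/(6LEI) = 66.54/EI
  relative rotation θ_0 = (250.8 + 66.54)/EI = 317.3/EI
A unit hogging moment at B produces rotation L₁/(3EI) + L₂/(3EI) = 3.8/EI.
Slope continuity at B: θ_0 = M_B·3.8/EI, so M_B = 317.3/3.8 = 83.5 kN·m (hogging).
Span AB, ΣM about A with M_B applied at B: R_B^{AB}·6.2 = 258.9 + 83.5, so R_B^{AB} = 55.22 kN and R_A = 167 − 55.22 = 111.8 kN.
Span BC, ΣM about C: R_B^{BC}·5.2 = 81.9 + 83.5, so R_B^{BC} = 31.81 kN and R_C = 63 − 31.81 = 31.19 kN.
R_B = 55.22 + 31.81 = 87.03 kN.

R_B = 87.03 kN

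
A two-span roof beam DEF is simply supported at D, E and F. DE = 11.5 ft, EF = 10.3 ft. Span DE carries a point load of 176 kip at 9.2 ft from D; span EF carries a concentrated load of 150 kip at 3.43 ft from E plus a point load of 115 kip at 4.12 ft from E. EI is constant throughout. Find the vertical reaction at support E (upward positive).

R_E = 382.8 kip

Take M_E as the redundant. Released structure: two simple spans DE and EF with a hinge at E.
End slopes at the hinge E, treating each span as simply supported:
  span DE: point load 176 at a = 9.2: Pab(L + a)/(6LEI) = 1117/EI
  span EF: point load 150 at a = 3.43: Pab(L + b)/(6LEI) = 982/EI
  span EF: point load 115 at a = 4.12: Pab(L + b)/(6LEI) = 780.8/EI
  relative rotation θ_0 = (1117 + 1763)/EI = 2880/EI
A unit hogging moment at E produces rotation L₁/(3EI) + L₂/(3EI) = 7.267/EI.
Compatibility: M_E·(L₁+L₂)/(3EI) = θ_0, giving M_E = 396.3 kip·ft (hogging).
Span DE, ΣM about D with M_E applied at E: R_E^{DE}·11.5 = 1619 + 396.3, so R_E^{DE} = 175.3 kip and R_D = 176 − 175.3 = 0.7353 kip.
Span EF, ΣM about F: R_E^{EF}·10.3 = 1741 + 396.3, so R_E^{EF} = 207.5 kip and R_F = 265 − 207.5 = 57.47 kip.
R_E = 175.3 + 207.5 = 382.8 kip.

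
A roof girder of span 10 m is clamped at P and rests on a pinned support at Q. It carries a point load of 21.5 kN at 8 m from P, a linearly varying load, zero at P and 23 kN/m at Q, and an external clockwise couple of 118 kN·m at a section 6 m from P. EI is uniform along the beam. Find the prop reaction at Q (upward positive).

R_Q = 93.25 kN

Choose R_Q as the redundant. The primary structure is the cantilever fixed at P.
Deflection at Q on the released cantilever, summing each load's contribution:
  point load 21.5 at a = 8: Pa²(3L − a)/(6EI) = 5045/EI
  triangular load, peak 23 at the free end: 11w₀L⁴/(120EI) = 21083/EI
  clockwise couple 118 at a = 6: M₀a(2L − a)/(2EI) = 4956/EI
  δ_0 = 31085/EI
Tip deflection under a unit load at Q: L³/(3EI) = 333.3/EI.
Compatibility at Q: δ_0 − R_Q·δ_{QQ} = 0, so R_Q = 31085/333.3 = 93.25 kN.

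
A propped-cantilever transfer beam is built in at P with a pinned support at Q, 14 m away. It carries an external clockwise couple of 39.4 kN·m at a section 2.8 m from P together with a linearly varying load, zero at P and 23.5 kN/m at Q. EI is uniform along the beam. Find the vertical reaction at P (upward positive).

Release the roller at Q. Primary structure: cantilever fixed at P.
Downward deflection at the released point Q due to the loads:
  clockwise couple 39.4 at a = 2.8: M₀a(2L − a)/(2EI) = 1390/EI
  triangular load, peak 23.5 at the free end: 11w₀L⁴/(120EI) = 82754/EI
  δ_0 = 84144/EI
Tip deflection under a unit load at Q: L³/(3EI) = 914.7/EI.
Compatibility at Q: δ_0 − R_Q·δ_{QQ} = 0, so R_Q = 84144/914.7 = 91.99 kN.
Vertical equilibrium: R_P = ΣP − R_Q = 164.5 − 91.99 = 72.51 kN.

R_P = 72.51 kN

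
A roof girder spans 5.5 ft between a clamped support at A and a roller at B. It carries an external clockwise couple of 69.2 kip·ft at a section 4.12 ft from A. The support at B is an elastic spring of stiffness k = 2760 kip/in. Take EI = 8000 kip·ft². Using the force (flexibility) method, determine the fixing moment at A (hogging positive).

Choose R_B as the redundant. The primary structure is the cantilever fixed at A.
Downward deflection at the released point B due to the loads:
  clockwise couple 69.2 at a = 4.12: M₀a(2L − a)/(2EI) = 980.8/EI
Flexibility coefficient — unit upward force at B: δ_{BB} = L³/(3EI) = 55.46/EI.
With EI = 8000 kip·ft²: δ_0 = 0.12259 ft and δ_{BB} = 0.006932 ft/kip.
Compatibility — the spring shortens by R_B/k under the reaction it provides: δ_0 − R_B·δ_{BB} = R_B/k. With 1/k = 1/(2760×12) ft/kip = 0.00003 ft/kip, R_B = δ_0 / (δ_{BB} + 1/k) = 0.12259 / (0.006932 + 0.00003) = 17.61 kip.
Moment equilibrium about A: M_A = Σ(load moments about A) − R_B·L = 69.2 − 17.61×5.5 = -27.64 kip·ft.

M_A = -27.64 kip·ft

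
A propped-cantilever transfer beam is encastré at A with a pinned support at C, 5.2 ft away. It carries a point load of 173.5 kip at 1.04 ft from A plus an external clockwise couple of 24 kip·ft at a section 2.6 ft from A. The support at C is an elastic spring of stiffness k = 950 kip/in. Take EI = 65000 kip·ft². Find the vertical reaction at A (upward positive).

R_A = 160.2 kip

Release the roller at C. Primary structure: cantilever fixed at A.
Downward deflection at the released point C due to the loads:
  point load 173.5 at a = 1.04: Pa²(3L − a)/(6EI) = 455.4/EI
  clockwise couple 24 at a = 2.6: M₀a(2L − a)/(2EI) = 243.4/EI
  δ_0 = 698.7/EI
Flexibility coefficient — unit upward force at C: δ_{CC} = L³/(3EI) = 46.87/EI.
With EI = 65000 kip·ft²: δ_0 = 0.01075 ft and δ_{CC} = 0.000721 ft/kip.
Compatibility — the spring shortens by R_C/k under the reaction it provides: δ_0 − R_C·δ_{CC} = R_C/k. With 1/k = 1/(950×12) ft/kip = 0.000088 ft/kip, R_C = δ_0 / (δ_{CC} + 1/k) = 0.01075 / (0.000721 + 0.000088) = 13.29 kip.
Vertical equilibrium: R_A = ΣP − R_C = 173.5 − 13.29 = 160.2 kip.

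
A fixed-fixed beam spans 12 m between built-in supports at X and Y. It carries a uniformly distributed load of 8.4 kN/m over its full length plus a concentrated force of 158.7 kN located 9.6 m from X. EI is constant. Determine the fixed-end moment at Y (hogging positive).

M_Y = 344.6 kN·m

Release both end moments; the primary structure is a simply-supported span XY with redundants M_X and M_Y.
Simple-span end rotations at X and Y under the given loads:
  at X: UDL 8.4: wL³/(24EI) = 604.8/EI
  at Y: UDL 8.4: wL³/(24EI) = 604.8/EI
  at X: point load 158.7 at a = 9.6: Pab(L + b)/(6LEI) = 731.3/EI
  at Y: point load 158.7 at a = 9.6: Pab(L + a)/(6LEI) = 1097/EI
  θ_X0 = 1336/EI,  θ_Y0 = 1702/EI
Flexibility coefficients: a unit moment at one end gives L/(3EI) there and L/(6EI) at the far end, so f₁₁ = f₂₂ = 4/EI and f₁₂ = f₂₁ = 2/EI.
Compatibility — zero rotation at each built-in end:
  4 M_X + 2 M_Y = 1336
  2 M_X + 4 M_Y = 1702
Solving the pair gives M_X = 161.7 kN·m and M_Y = 344.6 kN·m (hogging).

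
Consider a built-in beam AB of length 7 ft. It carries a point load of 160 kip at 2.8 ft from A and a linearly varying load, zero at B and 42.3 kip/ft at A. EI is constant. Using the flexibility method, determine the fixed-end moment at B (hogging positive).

M_B = 176.6 kip·ft

Release both end moments; the primary structure is a simply-supported span AB with redundants M_A and M_B.
End rotations of the released simple span under the applied load (×1/EI):
  at A: point load 160 at a = 2.8: Pab(L + b)/(6LEI) = 501.8/EI
  at B: point load 160 at a = 2.8: Pab(L + a)/(6LEI) = 439/EI
  at A: triangular load, peak 42.3: w₀L³/(45EI) = 322.4/EI
  at B: triangular load, peak 42.3: 7w₀L³/(360EI) = 282.1/EI
  θ_A0 = 824.2/EI,  θ_B0 = 721.2/EI
Flexibility coefficients: a unit moment at one end gives L/(3EI) there and L/(6EI) at the far end, so f₁₁ = f₂₂ = 2.333/EI and f₁₂ = f₂₁ = 1.167/EI.
Compatibility — zero rotation at each built-in end:
  2.333 M_A + 1.167 M_B = 824.2
  1.167 M_A + 2.333 M_B = 721.2
Solving the pair gives M_A = 264.9 kip·ft and M_B = 176.6 kip·ft (hogging).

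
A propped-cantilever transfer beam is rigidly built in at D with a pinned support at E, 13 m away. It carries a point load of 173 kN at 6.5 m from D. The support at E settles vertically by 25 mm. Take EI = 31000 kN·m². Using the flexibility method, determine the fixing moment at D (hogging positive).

M_D = 435.4 kN·m

Release the roller at E. Primary structure: cantilever fixed at D.
Downward deflection at the released point E due to the loads:
  point load 173 at a = 6.5: Pa²(3L − a)/(6EI) = 39592/EI
Flexibility coefficient — unit upward force at E: δ_{EE} = L³/(3EI) = 732.3/EI.
With EI = 31000 kN·m²: δ_0 = 1.2772 m and δ_{EE} = 0.023624 m/kN.
Compatibility — the beam at E must follow the support down by 0.025 m: δ_0 − R_E·δ_{EE} = 0.025, so R_E = (1.2772 − 0.025)/0.023624 = 53 kN.
Moment equilibrium about D: M_D = Σ(load moments about D) − R_E·L = 1124 − 53×13 = 435.4 kN·m.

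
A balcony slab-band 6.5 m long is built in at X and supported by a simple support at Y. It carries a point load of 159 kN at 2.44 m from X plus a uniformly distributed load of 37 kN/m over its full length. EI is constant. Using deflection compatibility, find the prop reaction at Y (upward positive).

R_Y = 119.6 kN

Release the roller at Y. Primary structure: cantilever fixed at X.
Primary-structure tip deflection at Y by superposition:
  point load 159 at a = 2.44: Pa²(3L − a)/(6EI) = 2692/EI
  UDL 37: wL⁴/(8EI) = 8256/EI
  δ_0 = 10947/EI
Tip deflection under a unit load at Y: L³/(3EI) = 91.54/EI.
The prop prevents deflection at Y: R_Y = δ_0/δ_{YY} = 10947/91.54 = 119.6 kN.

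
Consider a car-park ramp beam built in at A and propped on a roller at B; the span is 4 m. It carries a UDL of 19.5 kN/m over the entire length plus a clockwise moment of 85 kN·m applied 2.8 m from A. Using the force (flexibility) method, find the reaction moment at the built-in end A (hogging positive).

M_A = 7.975 kN·m

Release the roller at B. Primary structure: cantilever fixed at A.
Primary-structure tip deflection at B by superposition:
  UDL 19.5: wL⁴/(8EI) = 624/EI
  clockwise couple 85 at a = 2.8: M₀a(2L − a)/(2EI) = 618.8/EI
  δ_0 = 1243/EI
Flexibility coefficient — unit upward force at B: δ_{BB} = L³/(3EI) = 21.33/EI.
The prop prevents deflection at B: R_B = δ_0/δ_{BB} = 1243/21.33 = 58.26 kN.
Moment equilibrium about A: M_A = Σ(load moments about A) − R_B·L = 241 − 58.26×4 = 7.975 kN·m.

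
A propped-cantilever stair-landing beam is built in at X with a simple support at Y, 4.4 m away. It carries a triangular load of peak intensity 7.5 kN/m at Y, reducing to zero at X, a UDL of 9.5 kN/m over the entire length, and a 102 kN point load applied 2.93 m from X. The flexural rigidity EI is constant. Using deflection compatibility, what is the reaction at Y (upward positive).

Choose R_Y as the redundant. The primary structure is the cantilever fixed at X.
Free-end deflection of the primary structure under the applied loading (downward +):
  triangular load, peak 7.5 at the free end: 11w₀L⁴/(120EI) = 257.7/EI
  UDL 9.5: wL⁴/(8EI) = 445.1/EI
  point load 102 at a = 2.93: Pa²(3L − a)/(6EI) = 1499/EI
  δ_0 = 2202/EI
Tip deflection under a unit load at Y: L³/(3EI) = 28.39/EI.
Compatibility at Y: δ_0 − R_Y·δ_{YY} = 0, so R_Y = 2202/28.39 = 77.54 kN.

R_Y = 77.54 kN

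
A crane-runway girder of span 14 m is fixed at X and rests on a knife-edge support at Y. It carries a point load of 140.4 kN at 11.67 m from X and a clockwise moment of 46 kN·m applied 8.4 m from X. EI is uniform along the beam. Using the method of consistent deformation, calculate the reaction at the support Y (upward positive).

Choose R_Y as the redundant. The primary structure is the cantilever fixed at X.
Deflection at Y on the released cantilever, summing each load's contribution:
  point load 140.4 at a = 11.67: Pa²(3L − a)/(6EI) = 96656/EI
  clockwise couple 46 at a = 8.4: M₀a(2L − a)/(2EI) = 3787/EI
  δ_0 = 100443/EI
Flexibility coefficient — unit upward force at Y: δ_{YY} = L³/(3EI) = 914.7/EI.
Compatibility at Y: δ_0 − R_Y·δ_{YY} = 0, so R_Y = 100443/914.7 = 109.8 kN.

R_Y = 109.8 kN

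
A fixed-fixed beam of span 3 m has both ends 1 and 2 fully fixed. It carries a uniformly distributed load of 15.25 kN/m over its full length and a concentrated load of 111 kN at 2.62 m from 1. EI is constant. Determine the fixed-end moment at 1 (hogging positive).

M_1 = 16.1 kN·m

Release both end moments; the primary structure is a simply-supported span 12 with redundants M_1 and M_2.
Simple-span end rotations at 1 and 2 under the given loads:
  at 1: UDL 15.25: wL³/(24EI) = 17.16/EI
  at 2: UDL 15.25: wL³/(24EI) = 17.16/EI
  at 1: point load 111 at a = 2.62: Pab(L + b)/(6LEI) = 20.75/EI
  at 2: point load 111 at a = 2.62: Pab(L + a)/(6LEI) = 34.5/EI
  θ_10 = 37.91/EI,  θ_20 = 51.66/EI
Flexibility coefficients: a unit moment at one end gives L/(3EI) there and L/(6EI) at the far end, so f₁₁ = f₂₂ = 1/EI and f₁₂ = f₂₁ = 0.5/EI.
Compatibility — zero rotation at each built-in end:
  1 M_1 + 0.5 M_2 = 37.91
  0.5 M_1 + 1 M_2 = 51.66
Solving the pair gives M_1 = 16.1 kN·m and M_2 = 43.61 kN·m (hogging).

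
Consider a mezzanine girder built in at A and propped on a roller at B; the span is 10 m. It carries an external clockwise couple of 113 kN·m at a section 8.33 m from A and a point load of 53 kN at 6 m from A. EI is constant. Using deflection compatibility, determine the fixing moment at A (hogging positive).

M_A = 37.27 kN·m

Choose R_B as the redundant. The primary structure is the cantilever fixed at A.
Downward deflection at the released point B due to the loads:
  clockwise couple 113 at a = 8.33: M₀a(2L − a)/(2EI) = 5492/EI
  point load 53 at a = 6: Pa²(3L − a)/(6EI) = 7632/EI
  δ_0 = 13124/EI
Tip deflection under a unit load at B: L³/(3EI) = 333.3/EI.
Compatibility at B: δ_0 − R_B·δ_{BB} = 0, so R_B = 13124/333.3 = 39.37 kN.
Moment equilibrium about A: M_A = Σ(load moments about A) − R_B·L = 431 − 39.37×10 = 37.27 kN·m.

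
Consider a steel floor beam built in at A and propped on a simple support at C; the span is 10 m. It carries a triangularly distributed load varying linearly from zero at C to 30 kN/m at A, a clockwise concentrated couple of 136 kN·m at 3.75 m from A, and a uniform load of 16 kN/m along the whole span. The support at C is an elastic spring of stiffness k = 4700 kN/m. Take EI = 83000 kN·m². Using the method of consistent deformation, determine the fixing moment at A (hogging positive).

M_A = 463.2 kN·m

Choose R_C as the redundant. The primary structure is the cantilever fixed at A.
Downward deflection at the released point C due to the loads:
  triangular load, peak 30 at the fixed end: w₀L⁴/(30EI) = 10000/EI
  clockwise couple 136 at a = 3.75: M₀a(2L − a)/(2EI) = 4144/EI
  UDL 16: wL⁴/(8EI) = 20000/EI
  δ_0 = 34144/EI
Tip deflection under a unit load at C: L³/(3EI) = 333.3/EI.
With EI = 83000 kN·m²: δ_0 = 0.41137 m and δ_{CC} = 0.004016 m/kN.
Compatibility — the spring shortens by R_C/k under the reaction it provides: δ_0 − R_C·δ_{CC} = R_C/k. With 1/k = 0.000213 m/kN, R_C = δ_0 / (δ_{CC} + 1/k) = 0.41137 / (0.004016 + 0.000213) = 97.28 kN.
Moment equilibrium about A: M_A = Σ(load moments about A) − R_C·L = 1436 − 97.28×10 = 463.2 kN·m.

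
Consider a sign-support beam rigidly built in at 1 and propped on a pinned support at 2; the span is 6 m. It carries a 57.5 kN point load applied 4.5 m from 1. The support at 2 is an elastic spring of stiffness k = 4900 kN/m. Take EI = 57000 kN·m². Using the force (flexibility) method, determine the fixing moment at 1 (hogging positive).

Choose R_2 as the redundant. The primary structure is the cantilever fixed at 1.
Deflection at 2 on the released cantilever, summing each load's contribution:
  point load 57.5 at a = 4.5: Pa²(3L − a)/(6EI) = 2620/EI
Flexibility coefficient — unit upward force at 2: δ_{22} = L³/(3EI) = 72/EI.
With EI = 57000 kN·m²: δ_0 = 0.045962 m and δ_{22} = 0.001263 m/kN.
Compatibility — the spring shortens by R_2/k under the reaction it provides: δ_0 − R_2·δ_{22} = R_2/k. With 1/k = 0.000204 m/kN, R_2 = δ_0 / (δ_{22} + 1/k) = 0.045962 / (0.001263 + 0.000204) = 31.33 kN.
Moment equilibrium about 1: M_1 = Σ(load moments about 1) − R_2·L = 258.8 − 31.33×6 = 70.8 kN·m.

M_1 = 70.8 kN·m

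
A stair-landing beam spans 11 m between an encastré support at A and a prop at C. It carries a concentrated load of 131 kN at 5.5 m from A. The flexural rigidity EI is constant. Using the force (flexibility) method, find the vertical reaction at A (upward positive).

Take the reaction at C as the redundant and release it; the primary structure is a cantilever fixed at A.
Free-end deflection of the primary structure under the applied loading (downward +):
  point load 131 at a = 5.5: Pa²(3L − a)/(6EI) = 18163/EI
Tip deflection under a unit load at C: L³/(3EI) = 443.7/EI.
The prop prevents deflection at C: R_C = δ_0/δ_{CC} = 18163/443.7 = 40.94 kN.
Vertical equilibrium: R_A = ΣP − R_C = 131 − 40.94 = 90.06 kN.

R_A = 90.06 kN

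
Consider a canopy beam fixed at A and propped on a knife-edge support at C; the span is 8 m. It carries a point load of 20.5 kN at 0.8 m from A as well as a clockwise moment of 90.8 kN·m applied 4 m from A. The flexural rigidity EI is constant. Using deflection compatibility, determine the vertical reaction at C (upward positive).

Choose R_C as the redundant. The primary structure is the cantilever fixed at A.
Primary-structure tip deflection at C by superposition:
  point load 20.5 at a = 0.8: Pa²(3L − a)/(6EI) = 50.73/EI
  clockwise couple 90.8 at a = 4: M₀a(2L − a)/(2EI) = 2179/EI
  δ_0 = 2230/EI
Tip deflection under a unit load at C: L³/(3EI) = 170.7/EI.
The prop prevents deflection at C: R_C = δ_0/δ_{CC} = 2230/170.7 = 13.07 kN.

R_C = 13.07 kN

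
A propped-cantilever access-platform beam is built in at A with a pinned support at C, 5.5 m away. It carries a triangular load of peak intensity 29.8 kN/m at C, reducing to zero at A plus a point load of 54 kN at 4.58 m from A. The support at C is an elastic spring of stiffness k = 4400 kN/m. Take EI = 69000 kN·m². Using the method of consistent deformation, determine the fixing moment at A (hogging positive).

M_A = 180.6 kN·m

Take the reaction at C as the redundant and release it; the primary structure is a cantilever fixed at A.
Downward deflection at the released point C due to the loads:
  triangular load, peak 29.8 at the free end: 11w₀L⁴/(120EI) = 2500/EI
  point load 54 at a = 4.58: Pa²(3L − a)/(6EI) = 2250/EI
  δ_0 = 4750/EI
Tip deflection under a unit load at C: L³/(3EI) = 55.46/EI.
With EI = 69000 kN·m²: δ_0 = 0.06884 m and δ_{CC} = 0.000804 m/kN.
Compatibility — the spring shortens by R_C/k under the reaction it provides: δ_0 − R_C·δ_{CC} = R_C/k. With 1/k = 0.000227 m/kN, R_C = δ_0 / (δ_{CC} + 1/k) = 0.06884 / (0.000804 + 0.000227) = 66.77 kN.
Moment equilibrium about A: M_A = Σ(load moments about A) − R_C·L = 547.8 − 66.77×5.5 = 180.6 kN·m.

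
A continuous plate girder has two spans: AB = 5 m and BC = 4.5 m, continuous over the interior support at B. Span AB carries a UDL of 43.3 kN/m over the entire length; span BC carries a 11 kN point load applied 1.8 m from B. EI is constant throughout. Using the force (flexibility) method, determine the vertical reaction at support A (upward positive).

R_A = 93.11 kN

Release continuity at B by inserting a hinge; the redundant is the internal moment M_B. The primary structure is two simply-supported spans AB and BC.
Discontinuity in slope at B on the released structure — sum the simple-span end rotations:
  span AB: UDL 43.3: wL³/(24EI) = 225.5/EI
  span BC: point load 11 at a = 1.8: Pab(L + b)/(6LEI) = 14.26/EI
  relative rotation θ_0 = (225.5 + 14.26)/EI = 239.8/EI
A unit hogging moment at B produces rotation L₁/(3EI) + L₂/(3EI) = 3.167/EI.
Slope continuity at B: θ_0 = M_B·3.167/EI, so M_B = 239.8/3.167 = 75.72 kN·m (hogging).
Span AB, ΣM about A with M_B applied at B: R_B^{AB}·5 = 541.2 + 75.72, so R_B^{AB} = 123.4 kN and R_A = 216.5 − 123.4 = 93.11 kN.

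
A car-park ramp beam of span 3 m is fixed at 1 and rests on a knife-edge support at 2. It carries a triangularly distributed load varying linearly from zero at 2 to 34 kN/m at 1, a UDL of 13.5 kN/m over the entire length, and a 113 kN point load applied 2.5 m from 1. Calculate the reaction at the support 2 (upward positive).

Take the reaction at 2 as the redundant and release it; the primary structure is a cantilever fixed at 1.
Deflection at 2 on the released cantilever, summing each load's contribution:
  triangular load, peak 34 at the fixed end: w₀L⁴/(30EI) = 91.8/EI
  UDL 13.5: wL⁴/(8EI) = 136.7/EI
  point load 113 at a = 2.5: Pa²(3L − a)/(6EI) = 765.1/EI
  δ_0 = 993.6/EI
Flexibility coefficient — unit upward force at 2: δ_{22} = L³/(3EI) = 9/EI.
The prop prevents deflection at 2: R_2 = δ_0/δ_{22} = 993.6/9 = 110.4 kN.

R_2 = 110.4 kN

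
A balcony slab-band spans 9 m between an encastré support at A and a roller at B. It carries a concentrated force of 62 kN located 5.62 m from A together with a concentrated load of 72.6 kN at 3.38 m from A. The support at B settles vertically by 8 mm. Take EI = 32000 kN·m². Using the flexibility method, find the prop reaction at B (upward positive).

R_B = 41.1 kN

Take the reaction at B as the redundant and release it; the primary structure is a cantilever fixed at A.
Downward deflection at the released point B due to the loads:
  point load 62 at a = 5.62: Pa²(3L − a)/(6EI) = 6978/EI
  point load 72.6 at a = 3.38: Pa²(3L − a)/(6EI) = 3265/EI
  δ_0 = 10243/EI
Flexibility coefficient — unit upward force at B: δ_{BB} = L³/(3EI) = 243/EI.
With EI = 32000 kN·m²: δ_0 = 0.32009 m and δ_{BB} = 0.007594 m/kN.
Compatibility — the beam at B must follow the support down by 0.008 m: δ_0 − R_B·δ_{BB} = 0.008, so R_B = (0.32009 − 0.008)/0.007594 = 41.1 kN.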